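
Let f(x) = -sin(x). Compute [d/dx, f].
- \cos{\left(x \right)}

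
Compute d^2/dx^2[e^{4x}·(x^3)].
2 x \left(8 x^{2} + 12 x + 3\right) e^{4 x}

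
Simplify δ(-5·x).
\frac{\delta(x)}{5}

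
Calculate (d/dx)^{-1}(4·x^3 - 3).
x^{4} - 3 x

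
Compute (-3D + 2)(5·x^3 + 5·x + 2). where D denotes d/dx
10 x^{3} - 45 x^{2} + 10 x - 11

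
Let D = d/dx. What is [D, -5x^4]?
- 20 x^{3}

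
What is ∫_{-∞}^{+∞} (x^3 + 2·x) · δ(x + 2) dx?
-12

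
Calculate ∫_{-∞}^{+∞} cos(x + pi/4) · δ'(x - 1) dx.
\sin{\left(\frac{\pi}{4} + 1 \right)}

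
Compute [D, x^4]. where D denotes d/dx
4 x^{3}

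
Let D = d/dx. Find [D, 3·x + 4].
3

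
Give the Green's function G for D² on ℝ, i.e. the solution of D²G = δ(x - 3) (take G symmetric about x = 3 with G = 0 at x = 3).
\frac{|x - 3|}{2}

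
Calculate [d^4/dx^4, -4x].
-16\frac{d^{3}}{dx^{3}}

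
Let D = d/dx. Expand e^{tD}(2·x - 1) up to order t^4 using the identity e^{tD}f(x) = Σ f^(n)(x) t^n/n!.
2 t + 2 x - 1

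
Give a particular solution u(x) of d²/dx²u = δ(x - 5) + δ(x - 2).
\frac{|x - 5|}{2} + \frac{|x - 2|}{2}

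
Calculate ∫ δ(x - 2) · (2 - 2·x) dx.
-2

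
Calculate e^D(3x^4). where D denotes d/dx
3 x^{4} + 12 x^{3} + 18 x^{2} + 12 x + 3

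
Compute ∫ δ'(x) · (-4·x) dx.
4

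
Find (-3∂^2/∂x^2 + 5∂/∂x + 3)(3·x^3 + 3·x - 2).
9 x^{3} + 45 x^{2} - 45 x + 9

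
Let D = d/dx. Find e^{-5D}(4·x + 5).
4 x - 15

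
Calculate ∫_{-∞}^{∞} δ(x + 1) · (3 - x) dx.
4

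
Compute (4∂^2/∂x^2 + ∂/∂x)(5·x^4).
20 x^{2} \left(x + 12\right)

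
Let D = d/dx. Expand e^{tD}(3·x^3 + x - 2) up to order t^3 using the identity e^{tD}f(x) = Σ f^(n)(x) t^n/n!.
3 t^{3} + 9 t^{2} x + t \left(9 x^{2} + 1\right) + 3 x^{3} + x - 2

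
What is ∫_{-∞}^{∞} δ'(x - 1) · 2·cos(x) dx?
2 \sin{\left(1 \right)}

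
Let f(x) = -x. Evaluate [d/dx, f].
-1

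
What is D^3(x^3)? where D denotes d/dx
6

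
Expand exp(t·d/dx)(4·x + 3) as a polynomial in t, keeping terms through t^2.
4 t + 4 x + 3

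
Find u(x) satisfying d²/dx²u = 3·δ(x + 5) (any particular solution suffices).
\frac{3|x + 5|}{2}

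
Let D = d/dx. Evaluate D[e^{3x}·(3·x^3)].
9 x^{2} \left(x + 1\right) e^{3 x}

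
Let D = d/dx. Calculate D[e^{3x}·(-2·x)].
\left(- 6 x - 2\right) e^{3 x}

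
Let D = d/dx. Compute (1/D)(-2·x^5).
- \frac{x^{6}}{3}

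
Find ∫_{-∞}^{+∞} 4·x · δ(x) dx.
0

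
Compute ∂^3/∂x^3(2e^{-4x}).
- 128 e^{- 4 x}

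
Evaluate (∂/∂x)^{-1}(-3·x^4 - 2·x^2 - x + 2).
- \frac{3 x^{5}}{5} - \frac{2 x^{3}}{3} - \frac{x^{2}}{2} + 2 x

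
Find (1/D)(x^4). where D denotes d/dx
\frac{x^{5}}{5}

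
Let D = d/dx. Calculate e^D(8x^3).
8 x^{3} + 24 x^{2} + 24 x + 8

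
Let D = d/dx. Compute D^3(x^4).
24 x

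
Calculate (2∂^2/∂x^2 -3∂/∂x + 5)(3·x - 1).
15 x - 14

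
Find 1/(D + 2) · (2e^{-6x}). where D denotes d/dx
- \frac{e^{- 6 x}}{2}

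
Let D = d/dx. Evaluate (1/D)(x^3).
\frac{x^{4}}{4}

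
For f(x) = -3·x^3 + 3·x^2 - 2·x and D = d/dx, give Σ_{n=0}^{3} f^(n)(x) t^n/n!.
- 3 t^{3} - t^{2} \left(9 x - 3\right) - t \left(9 x^{2} - 6 x + 2\right) - 3 x^{3} + 3 x^{2} - 2 x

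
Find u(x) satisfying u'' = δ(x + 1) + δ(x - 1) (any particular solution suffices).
\frac{|x + 1|}{2} + \frac{|x - 1|}{2}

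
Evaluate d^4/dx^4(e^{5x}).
625 e^{5 x}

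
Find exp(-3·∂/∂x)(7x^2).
7 x^{2} - 42 x + 63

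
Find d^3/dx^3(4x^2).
0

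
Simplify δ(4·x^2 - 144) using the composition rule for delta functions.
\frac{\delta(x - 6) + \delta(x + 6)}{48}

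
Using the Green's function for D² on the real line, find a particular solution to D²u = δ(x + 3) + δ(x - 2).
\frac{|x + 3|}{2} + \frac{|x - 2|}{2}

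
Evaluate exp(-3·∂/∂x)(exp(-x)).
e^{3 - x}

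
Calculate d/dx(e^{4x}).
4 e^{4 x}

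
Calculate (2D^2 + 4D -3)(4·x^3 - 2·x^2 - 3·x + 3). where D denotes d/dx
- 12 x^{3} + 54 x^{2} + 41 x - 29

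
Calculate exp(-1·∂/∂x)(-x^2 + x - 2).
- x^{2} + 3 x - 4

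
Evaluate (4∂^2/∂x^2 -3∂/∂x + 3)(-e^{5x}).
- 88 e^{5 x}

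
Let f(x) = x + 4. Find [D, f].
1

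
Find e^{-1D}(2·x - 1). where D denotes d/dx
2 x - 3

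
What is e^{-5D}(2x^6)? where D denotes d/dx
2 x^{6} - 60 x^{5} + 750 x^{4} - 5000 x^{3} + 18750 x^{2} - 37500 x + 31250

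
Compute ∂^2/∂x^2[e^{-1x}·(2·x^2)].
2 \left(x^{2} - 4 x + 2\right) e^{- x}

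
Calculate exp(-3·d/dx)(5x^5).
5 x^{5} - 75 x^{4} + 450 x^{3} - 1350 x^{2} + 2025 x - 1215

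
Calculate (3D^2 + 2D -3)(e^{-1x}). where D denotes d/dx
- 2 e^{- x}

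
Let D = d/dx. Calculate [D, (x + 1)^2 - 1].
2 x + 2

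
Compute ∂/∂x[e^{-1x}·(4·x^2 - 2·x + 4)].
2 \left(- 2 x^{2} + 5 x - 3\right) e^{- x}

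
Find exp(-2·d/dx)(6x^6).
6 x^{6} - 72 x^{5} + 360 x^{4} - 960 x^{3} + 1440 x^{2} - 1152 x + 384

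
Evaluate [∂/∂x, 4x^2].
8 x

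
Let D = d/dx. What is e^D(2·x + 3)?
2 x + 5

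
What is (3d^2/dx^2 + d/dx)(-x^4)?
4 x^{2} \left(- x - 9\right)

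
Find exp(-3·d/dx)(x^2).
x^{2} - 6 x + 9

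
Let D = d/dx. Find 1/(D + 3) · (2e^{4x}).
\frac{2 e^{4 x}}{7}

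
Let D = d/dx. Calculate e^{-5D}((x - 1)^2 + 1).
x^{2} - 12 x + 37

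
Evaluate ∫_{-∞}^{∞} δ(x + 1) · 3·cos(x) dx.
3 \cos{\left(1 \right)}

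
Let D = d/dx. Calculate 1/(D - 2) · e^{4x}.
\frac{e^{4 x}}{2}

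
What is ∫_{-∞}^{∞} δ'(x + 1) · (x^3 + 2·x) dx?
-5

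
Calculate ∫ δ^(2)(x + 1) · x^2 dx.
2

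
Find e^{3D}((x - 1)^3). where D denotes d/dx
x^{3} + 6 x^{2} + 12 x + 8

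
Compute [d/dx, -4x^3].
- 12 x^{2}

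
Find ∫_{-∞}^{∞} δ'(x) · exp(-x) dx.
1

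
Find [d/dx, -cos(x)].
\sin{\left(x \right)}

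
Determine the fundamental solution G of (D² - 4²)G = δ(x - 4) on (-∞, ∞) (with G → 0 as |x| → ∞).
-\frac{e^{-4|x - 4|}}{8}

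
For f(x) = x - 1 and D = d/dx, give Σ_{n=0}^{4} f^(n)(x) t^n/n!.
t + x - 1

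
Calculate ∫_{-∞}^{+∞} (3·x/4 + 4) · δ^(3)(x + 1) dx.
0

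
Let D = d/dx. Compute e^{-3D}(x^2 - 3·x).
x^{2} - 9 x + 18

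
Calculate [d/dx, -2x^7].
- 14 x^{6}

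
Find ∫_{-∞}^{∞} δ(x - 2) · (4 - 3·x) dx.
-2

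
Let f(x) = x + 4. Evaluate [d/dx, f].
1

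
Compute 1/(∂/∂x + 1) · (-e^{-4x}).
\frac{e^{- 4 x}}{3}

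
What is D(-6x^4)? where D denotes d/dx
- 24 x^{3}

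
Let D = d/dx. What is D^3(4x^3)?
24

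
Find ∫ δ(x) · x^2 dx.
0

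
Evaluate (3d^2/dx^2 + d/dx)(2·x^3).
6 x \left(x + 6\right)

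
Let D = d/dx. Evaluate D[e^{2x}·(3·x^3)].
x^{2} \left(6 x + 9\right) e^{2 x}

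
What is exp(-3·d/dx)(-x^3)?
- x^{3} + 9 x^{2} - 27 x + 27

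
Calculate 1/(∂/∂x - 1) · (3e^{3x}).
\frac{3 e^{3 x}}{2}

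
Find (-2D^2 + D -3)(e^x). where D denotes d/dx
- 4 e^{x}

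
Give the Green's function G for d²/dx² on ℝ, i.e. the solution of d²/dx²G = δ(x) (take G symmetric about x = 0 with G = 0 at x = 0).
\frac{|x|}{2}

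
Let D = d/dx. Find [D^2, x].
2D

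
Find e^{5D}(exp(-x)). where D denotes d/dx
e^{- x - 5}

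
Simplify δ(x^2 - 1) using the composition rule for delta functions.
\frac{\delta(x - 1) + \delta(x + 1)}{2}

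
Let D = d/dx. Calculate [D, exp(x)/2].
\frac{e^{x}}{2}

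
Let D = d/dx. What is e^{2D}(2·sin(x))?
2 \sin{\left(x + 2 \right)}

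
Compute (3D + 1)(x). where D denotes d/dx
x + 3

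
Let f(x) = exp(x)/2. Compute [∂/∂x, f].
\frac{e^{x}}{2}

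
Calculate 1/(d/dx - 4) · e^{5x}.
e^{5 x}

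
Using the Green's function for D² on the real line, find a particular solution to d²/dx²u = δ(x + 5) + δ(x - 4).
\frac{|x + 5|}{2} + \frac{|x - 4|}{2}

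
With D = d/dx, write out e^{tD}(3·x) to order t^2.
3 t + 3 x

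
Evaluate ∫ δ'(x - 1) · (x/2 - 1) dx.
- \frac{1}{2}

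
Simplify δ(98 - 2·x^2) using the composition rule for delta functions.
\frac{\delta(x - 7) + \delta(x + 7)}{28}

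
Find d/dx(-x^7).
- 7 x^{6}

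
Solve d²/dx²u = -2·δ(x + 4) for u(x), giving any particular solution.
-|x + 4|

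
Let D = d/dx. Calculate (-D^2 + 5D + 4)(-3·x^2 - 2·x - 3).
- 12 x^{2} - 38 x - 16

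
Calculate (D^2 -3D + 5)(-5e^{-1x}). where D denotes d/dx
- 45 e^{- x}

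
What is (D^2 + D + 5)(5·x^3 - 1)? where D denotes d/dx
25 x^{3} + 15 x^{2} + 30 x - 5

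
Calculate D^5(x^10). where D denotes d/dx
30240 x^{5}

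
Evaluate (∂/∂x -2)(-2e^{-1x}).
6 e^{- x}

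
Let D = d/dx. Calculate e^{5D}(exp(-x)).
e^{- x - 5}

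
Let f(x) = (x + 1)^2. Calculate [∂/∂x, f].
2 x + 2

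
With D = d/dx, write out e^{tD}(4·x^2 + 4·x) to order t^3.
4 t^{2} + 4 t \left(2 x + 1\right) + 4 x^{2} + 4 x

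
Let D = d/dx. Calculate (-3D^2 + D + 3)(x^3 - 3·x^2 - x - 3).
3 x^{3} - 6 x^{2} - 27 x + 8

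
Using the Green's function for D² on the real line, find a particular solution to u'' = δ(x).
\frac{|x|}{2}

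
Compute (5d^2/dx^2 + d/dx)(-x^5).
5 x^{3} \left(- x - 20\right)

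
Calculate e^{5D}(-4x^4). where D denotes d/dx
- 4 x^{4} - 80 x^{3} - 600 x^{2} - 2000 x - 2500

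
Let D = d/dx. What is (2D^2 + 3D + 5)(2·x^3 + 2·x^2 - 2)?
10 x^{3} + 28 x^{2} + 36 x - 2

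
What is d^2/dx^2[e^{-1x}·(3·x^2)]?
3 \left(x^{2} - 4 x + 2\right) e^{- x}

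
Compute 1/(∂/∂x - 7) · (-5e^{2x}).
e^{2 x}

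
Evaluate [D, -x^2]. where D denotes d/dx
- 2 x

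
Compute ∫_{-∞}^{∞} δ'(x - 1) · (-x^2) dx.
2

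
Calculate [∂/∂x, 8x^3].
24 x^{2}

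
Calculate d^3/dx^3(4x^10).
2880 x^{7}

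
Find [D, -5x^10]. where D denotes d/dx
- 50 x^{9}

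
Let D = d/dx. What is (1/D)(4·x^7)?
\frac{x^{8}}{2}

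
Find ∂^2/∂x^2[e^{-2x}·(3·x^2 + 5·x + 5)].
2 \left(6 x^{2} - 2 x + 3\right) e^{- 2 x}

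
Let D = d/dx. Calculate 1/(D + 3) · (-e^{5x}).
- \frac{e^{5 x}}{8}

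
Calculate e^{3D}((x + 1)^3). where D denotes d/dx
x^{3} + 12 x^{2} + 48 x + 64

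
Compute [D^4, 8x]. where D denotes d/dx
32D^{3}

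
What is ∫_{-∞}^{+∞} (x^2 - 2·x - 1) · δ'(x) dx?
2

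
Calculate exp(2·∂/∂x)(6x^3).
6 x^{3} + 36 x^{2} + 72 x + 48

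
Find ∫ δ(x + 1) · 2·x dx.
-2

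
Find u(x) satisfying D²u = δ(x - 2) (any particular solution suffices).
\frac{|x - 2|}{2}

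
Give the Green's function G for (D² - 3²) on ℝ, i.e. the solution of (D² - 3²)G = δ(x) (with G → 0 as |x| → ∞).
-\frac{e^{-3|x|}}{6}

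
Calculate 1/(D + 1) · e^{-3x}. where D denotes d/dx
- \frac{e^{- 3 x}}{2}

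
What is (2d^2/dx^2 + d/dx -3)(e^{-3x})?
12 e^{- 3 x}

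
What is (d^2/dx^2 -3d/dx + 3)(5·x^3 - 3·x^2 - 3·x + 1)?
15 x^{3} - 54 x^{2} + 39 x + 6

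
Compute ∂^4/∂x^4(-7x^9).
- 21168 x^{5}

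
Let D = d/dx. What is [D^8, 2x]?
16D^{7}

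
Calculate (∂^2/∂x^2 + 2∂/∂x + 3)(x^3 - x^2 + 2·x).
3 x^{3} + 3 x^{2} + 8 x + 2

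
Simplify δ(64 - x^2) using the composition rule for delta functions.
\frac{\delta(x - 8) + \delta(x + 8)}{16}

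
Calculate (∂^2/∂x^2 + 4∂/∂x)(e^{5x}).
45 e^{5 x}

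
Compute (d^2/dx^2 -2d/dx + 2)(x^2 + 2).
2 x^{2} - 4 x + 6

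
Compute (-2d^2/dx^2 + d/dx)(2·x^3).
6 x \left(x - 4\right)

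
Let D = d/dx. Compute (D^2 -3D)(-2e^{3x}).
0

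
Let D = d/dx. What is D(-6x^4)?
- 24 x^{3}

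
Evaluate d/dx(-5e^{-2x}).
10 e^{- 2 x}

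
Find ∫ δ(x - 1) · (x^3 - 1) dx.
0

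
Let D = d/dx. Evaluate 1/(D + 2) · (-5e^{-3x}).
5 e^{- 3 x}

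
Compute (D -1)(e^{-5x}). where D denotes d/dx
- 6 e^{- 5 x}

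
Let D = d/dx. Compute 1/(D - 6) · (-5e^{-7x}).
\frac{5 e^{- 7 x}}{13}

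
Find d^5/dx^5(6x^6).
4320 x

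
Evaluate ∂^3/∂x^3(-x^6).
- 120 x^{3}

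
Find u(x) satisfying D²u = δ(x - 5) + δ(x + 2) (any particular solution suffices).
\frac{|x - 5|}{2} + \frac{|x + 2|}{2}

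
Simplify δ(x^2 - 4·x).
\frac{\delta(x - 4) + \delta(x)}{4}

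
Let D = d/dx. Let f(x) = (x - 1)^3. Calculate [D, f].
3 \left(x - 1\right)^{2}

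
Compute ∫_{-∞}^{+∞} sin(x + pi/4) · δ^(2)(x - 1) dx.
- \sin{\left(\frac{\pi}{4} + 1 \right)}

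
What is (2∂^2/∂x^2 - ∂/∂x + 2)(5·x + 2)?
10 x - 1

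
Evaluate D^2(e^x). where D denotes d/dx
e^{x}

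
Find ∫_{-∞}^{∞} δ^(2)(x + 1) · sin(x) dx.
\sin{\left(1 \right)}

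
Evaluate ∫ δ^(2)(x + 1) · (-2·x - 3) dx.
0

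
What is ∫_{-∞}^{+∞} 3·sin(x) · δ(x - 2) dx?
3 \sin{\left(2 \right)}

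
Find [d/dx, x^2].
2 x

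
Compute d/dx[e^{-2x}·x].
\left(1 - 2 x\right) e^{- 2 x}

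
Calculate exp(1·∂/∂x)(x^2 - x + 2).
x^{2} + x + 2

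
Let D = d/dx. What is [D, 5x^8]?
40 x^{7}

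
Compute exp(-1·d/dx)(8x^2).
8 x^{2} - 16 x + 8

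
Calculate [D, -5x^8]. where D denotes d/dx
- 40 x^{7}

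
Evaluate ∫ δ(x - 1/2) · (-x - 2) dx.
- \frac{5}{2}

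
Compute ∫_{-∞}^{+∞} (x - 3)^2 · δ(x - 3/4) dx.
\frac{81}{16}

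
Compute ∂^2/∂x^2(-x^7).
- 42 x^{5}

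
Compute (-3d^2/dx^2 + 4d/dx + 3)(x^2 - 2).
3 x^{2} + 8 x - 12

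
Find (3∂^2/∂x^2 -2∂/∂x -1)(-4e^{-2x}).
- 60 e^{- 2 x}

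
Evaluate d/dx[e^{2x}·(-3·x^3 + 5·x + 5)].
\left(- 6 x^{3} - 9 x^{2} + 10 x + 15\right) e^{2 x}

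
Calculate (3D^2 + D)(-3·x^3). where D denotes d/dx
9 x \left(- x - 6\right)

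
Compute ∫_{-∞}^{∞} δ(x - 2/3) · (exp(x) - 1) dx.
-1 + e^{\frac{2}{3}}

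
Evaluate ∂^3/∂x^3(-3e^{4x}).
- 192 e^{4 x}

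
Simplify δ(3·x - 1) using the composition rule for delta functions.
\frac{\delta(x - 1/3)}{3}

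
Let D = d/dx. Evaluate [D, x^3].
3 x^{2}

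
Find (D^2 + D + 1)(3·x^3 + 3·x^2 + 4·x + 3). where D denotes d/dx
3 x^{3} + 12 x^{2} + 28 x + 13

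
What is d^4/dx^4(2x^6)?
720 x^{2}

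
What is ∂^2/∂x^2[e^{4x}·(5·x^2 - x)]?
\left(80 x^{2} + 64 x + 2\right) e^{4 x}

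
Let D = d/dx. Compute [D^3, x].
3D^{2}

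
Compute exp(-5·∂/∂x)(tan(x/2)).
\tan{\left(\frac{x}{2} - \frac{5}{2} \right)}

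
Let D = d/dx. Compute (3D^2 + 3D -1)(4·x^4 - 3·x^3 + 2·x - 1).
- 4 x^{4} + 51 x^{3} + 117 x^{2} - 56 x + 7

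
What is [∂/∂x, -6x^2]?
- 12 x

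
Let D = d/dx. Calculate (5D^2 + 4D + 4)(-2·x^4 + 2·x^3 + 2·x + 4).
- 8 x^{4} - 24 x^{3} - 96 x^{2} + 68 x + 24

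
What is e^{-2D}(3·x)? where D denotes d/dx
3 x - 6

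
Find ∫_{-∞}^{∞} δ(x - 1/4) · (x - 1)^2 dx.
\frac{9}{16}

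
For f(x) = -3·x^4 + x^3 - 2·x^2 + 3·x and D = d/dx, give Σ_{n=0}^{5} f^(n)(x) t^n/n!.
- 3 t^{4} - t^{3} \left(12 x - 1\right) - t^{2} \left(18 x^{2} - 3 x + 2\right) - t \left(12 x^{3} - 3 x^{2} + 4 x - 3\right) - 3 x^{4} + x^{3} - 2 x^{2} + 3 x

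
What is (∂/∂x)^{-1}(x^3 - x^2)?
\frac{x^{4}}{4} - \frac{x^{3}}{3}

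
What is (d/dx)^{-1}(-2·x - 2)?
- x^{2} - 2 x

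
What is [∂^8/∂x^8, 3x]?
24\frac{d^{7}}{dx^{7}}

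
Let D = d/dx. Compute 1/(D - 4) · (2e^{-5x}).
- \frac{2 e^{- 5 x}}{9}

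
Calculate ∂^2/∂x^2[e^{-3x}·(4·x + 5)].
3 \left(12 x + 7\right) e^{- 3 x}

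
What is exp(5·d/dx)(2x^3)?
2 x^{3} + 30 x^{2} + 150 x + 250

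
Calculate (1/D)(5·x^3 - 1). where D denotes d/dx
\frac{5 x^{4}}{4} - x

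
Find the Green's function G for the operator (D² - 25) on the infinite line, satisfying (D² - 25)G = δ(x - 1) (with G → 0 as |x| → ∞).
-\frac{e^{-5|x - 1|}}{10}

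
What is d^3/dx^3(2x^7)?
420 x^{4}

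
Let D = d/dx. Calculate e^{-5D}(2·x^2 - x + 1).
2 x^{2} - 21 x + 56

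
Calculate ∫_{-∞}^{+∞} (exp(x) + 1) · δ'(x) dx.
-1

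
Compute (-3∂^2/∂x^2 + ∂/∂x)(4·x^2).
8 x - 24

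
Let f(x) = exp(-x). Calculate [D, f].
- e^{- x}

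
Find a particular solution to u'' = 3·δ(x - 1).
\frac{3|x - 1|}{2}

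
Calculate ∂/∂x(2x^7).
14 x^{6}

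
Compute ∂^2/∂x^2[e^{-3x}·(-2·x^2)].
2 \left(- 9 x^{2} + 12 x - 2\right) e^{- 3 x}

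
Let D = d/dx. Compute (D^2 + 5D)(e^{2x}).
14 e^{2 x}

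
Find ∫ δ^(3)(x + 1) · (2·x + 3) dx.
0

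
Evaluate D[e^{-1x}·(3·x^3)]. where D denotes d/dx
3 x^{2} \left(3 - x\right) e^{- x}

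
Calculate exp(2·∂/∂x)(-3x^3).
- 3 x^{3} - 18 x^{2} - 36 x - 24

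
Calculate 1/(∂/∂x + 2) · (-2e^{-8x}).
\frac{e^{- 8 x}}{3}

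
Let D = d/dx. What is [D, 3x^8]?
24 x^{7}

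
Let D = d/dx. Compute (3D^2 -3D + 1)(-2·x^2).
- 2 x^{2} + 12 x - 12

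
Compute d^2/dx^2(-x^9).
- 72 x^{7}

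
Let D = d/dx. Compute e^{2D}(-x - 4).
- x - 6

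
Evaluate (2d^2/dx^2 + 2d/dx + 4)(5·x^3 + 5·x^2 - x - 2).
20 x^{3} + 50 x^{2} + 76 x + 10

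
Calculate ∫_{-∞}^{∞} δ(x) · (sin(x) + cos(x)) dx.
1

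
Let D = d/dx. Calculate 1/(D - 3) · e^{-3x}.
- \frac{e^{- 3 x}}{6}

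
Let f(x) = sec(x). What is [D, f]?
\tan{\left(x \right)} \sec{\left(x \right)}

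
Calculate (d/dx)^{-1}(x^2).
\frac{x^{3}}{3}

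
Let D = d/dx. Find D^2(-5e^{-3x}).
- 45 e^{- 3 x}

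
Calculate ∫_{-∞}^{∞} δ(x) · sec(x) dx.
1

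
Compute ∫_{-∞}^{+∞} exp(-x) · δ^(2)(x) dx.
1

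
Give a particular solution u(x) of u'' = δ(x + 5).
\frac{|x + 5|}{2}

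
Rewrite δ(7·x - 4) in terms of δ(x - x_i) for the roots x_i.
\frac{\delta(x - 4/7)}{7}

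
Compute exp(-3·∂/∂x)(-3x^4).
- 3 x^{4} + 36 x^{3} - 162 x^{2} + 324 x - 243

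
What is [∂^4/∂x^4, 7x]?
28\frac{d^{3}}{dx^{3}}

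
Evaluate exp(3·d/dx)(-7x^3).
- 7 x^{3} - 63 x^{2} - 189 x - 189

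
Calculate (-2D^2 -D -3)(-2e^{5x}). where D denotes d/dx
116 e^{5 x}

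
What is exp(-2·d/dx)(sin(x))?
\sin{\left(x - 2 \right)}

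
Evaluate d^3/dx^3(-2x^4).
- 48 x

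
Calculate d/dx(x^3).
3 x^{2}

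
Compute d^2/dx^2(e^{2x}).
4 e^{2 x}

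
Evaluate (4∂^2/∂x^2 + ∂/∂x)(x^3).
3 x \left(x + 8\right)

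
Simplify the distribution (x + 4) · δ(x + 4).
0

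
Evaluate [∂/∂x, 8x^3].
24 x^{2}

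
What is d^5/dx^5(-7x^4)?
0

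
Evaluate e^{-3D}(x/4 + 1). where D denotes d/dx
\frac{x}{4} + \frac{1}{4}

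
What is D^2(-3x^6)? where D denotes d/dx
- 90 x^{4}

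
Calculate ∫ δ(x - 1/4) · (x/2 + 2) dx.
\frac{17}{8}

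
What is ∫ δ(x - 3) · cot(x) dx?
\cot{\left(3 \right)}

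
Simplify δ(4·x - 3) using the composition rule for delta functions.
\frac{\delta(x - 3/4)}{4}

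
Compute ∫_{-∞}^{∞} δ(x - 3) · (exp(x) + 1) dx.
1 + e^{3}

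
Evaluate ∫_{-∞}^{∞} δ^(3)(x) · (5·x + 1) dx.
0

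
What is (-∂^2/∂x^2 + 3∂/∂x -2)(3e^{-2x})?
- 36 e^{- 2 x}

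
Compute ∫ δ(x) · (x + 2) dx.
2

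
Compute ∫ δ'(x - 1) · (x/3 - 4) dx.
- \frac{1}{3}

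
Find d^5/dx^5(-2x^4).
0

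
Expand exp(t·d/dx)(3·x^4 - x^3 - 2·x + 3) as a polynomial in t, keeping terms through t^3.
t^{3} \left(12 x - 1\right) + 3 t^{2} x \left(6 x - 1\right) - t \left(- 12 x^{3} + 3 x^{2} + 2\right) + 3 x^{4} - x^{3} - 2 x + 3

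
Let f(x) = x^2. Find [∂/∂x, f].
2 x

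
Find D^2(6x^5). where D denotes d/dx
120 x^{3}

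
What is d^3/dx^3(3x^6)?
360 x^{3}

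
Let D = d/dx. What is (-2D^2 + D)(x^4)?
4 x^{2} \left(x - 6\right)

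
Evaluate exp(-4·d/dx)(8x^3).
8 x^{3} - 96 x^{2} + 384 x - 512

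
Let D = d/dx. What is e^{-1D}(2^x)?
2^{x - 1}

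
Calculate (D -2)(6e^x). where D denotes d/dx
- 6 e^{x}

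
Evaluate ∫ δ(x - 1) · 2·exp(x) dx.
2 e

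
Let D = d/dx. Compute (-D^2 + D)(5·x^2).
10 x - 10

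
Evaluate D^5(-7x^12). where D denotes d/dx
- 665280 x^{7}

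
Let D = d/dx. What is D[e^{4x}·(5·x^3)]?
x^{2} \left(20 x + 15\right) e^{4 x}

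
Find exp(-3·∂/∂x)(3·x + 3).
3 x - 6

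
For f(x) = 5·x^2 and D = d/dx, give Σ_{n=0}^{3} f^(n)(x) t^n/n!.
5 t^{2} + 10 t x + 5 x^{2}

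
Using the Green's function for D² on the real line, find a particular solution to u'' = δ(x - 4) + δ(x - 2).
\frac{|x - 4|}{2} + \frac{|x - 2|}{2}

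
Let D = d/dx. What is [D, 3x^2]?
6 x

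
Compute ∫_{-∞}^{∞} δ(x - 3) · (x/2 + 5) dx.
\frac{13}{2}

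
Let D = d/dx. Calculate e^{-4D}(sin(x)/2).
\frac{\sin{\left(x - 4 \right)}}{2}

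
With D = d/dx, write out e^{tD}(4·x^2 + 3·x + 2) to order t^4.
4 t^{2} + t \left(8 x + 3\right) + 4 x^{2} + 3 x + 2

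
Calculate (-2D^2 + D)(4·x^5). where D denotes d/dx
20 x^{3} \left(x - 8\right)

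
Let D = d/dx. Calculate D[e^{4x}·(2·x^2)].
4 x \left(2 x + 1\right) e^{4 x}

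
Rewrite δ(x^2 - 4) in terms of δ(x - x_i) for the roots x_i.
\frac{\delta(x - 2) + \delta(x + 2)}{4}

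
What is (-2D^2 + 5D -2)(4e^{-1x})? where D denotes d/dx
- 36 e^{- x}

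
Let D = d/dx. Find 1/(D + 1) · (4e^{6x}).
\frac{4 e^{6 x}}{7}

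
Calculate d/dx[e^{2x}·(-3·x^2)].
6 x \left(- x - 1\right) e^{2 x}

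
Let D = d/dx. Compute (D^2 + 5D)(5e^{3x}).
120 e^{3 x}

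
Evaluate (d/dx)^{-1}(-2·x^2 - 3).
- \frac{2 x^{3}}{3} - 3 x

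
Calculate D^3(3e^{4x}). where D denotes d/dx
192 e^{4 x}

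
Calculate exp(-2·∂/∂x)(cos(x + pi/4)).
\cos{\left(x - 2 + \frac{\pi}{4} \right)}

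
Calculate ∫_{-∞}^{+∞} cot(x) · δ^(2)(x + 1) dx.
- \frac{2 \cot{\left(1 \right)}}{\sin^{2}{\left(1 \right)}}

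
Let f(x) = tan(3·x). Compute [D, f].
\frac{3}{\cos^{2}{\left(3 x \right)}}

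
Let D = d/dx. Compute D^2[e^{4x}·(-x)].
\left(- 16 x - 8\right) e^{4 x}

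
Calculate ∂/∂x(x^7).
7 x^{6}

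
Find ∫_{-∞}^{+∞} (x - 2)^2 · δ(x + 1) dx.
9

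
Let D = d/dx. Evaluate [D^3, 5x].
15D^{2}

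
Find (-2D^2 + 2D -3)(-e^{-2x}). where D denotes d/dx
15 e^{- 2 x}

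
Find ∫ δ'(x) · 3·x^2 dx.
0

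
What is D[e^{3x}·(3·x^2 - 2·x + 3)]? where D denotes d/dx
\left(9 x^{2} + 7\right) e^{3 x}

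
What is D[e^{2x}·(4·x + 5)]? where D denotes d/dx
\left(8 x + 14\right) e^{2 x}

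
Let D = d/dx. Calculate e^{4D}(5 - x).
1 - x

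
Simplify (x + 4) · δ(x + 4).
0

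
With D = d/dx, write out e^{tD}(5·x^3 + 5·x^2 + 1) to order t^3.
5 t^{3} + t^{2} \left(15 x + 5\right) + 5 t x \left(3 x + 2\right) + 5 x^{3} + 5 x^{2} + 1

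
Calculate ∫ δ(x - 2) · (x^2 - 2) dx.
2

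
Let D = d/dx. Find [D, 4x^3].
12 x^{2}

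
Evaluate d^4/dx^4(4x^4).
96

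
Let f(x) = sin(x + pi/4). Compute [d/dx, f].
\cos{\left(x + \frac{\pi}{4} \right)}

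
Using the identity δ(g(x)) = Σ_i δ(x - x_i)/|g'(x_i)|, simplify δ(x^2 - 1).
\frac{\delta(x + 1) + \delta(x - 1)}{2}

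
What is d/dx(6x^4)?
24 x^{3}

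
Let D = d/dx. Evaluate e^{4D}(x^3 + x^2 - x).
x^{3} + 13 x^{2} + 55 x + 76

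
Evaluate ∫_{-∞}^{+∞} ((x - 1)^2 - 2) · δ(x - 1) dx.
-2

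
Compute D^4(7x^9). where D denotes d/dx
21168 x^{5}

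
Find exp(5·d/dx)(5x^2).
5 x^{2} + 50 x + 125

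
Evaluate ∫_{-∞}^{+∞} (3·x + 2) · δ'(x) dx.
-3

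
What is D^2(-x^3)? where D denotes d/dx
- 6 x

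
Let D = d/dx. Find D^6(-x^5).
0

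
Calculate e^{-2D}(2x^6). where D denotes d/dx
2 x^{6} - 24 x^{5} + 120 x^{4} - 320 x^{3} + 480 x^{2} - 384 x + 128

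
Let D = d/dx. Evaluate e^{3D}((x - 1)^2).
x^{2} + 4 x + 4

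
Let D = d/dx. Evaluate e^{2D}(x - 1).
x + 1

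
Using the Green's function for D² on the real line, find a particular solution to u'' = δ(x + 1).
\frac{|x + 1|}{2}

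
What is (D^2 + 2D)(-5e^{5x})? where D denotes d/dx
- 175 e^{5 x}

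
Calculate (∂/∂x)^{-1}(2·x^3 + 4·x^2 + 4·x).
\frac{x^{4}}{2} + \frac{4 x^{3}}{3} + 2 x^{2}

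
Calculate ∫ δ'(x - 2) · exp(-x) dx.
e^{-2}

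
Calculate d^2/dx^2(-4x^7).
- 168 x^{5}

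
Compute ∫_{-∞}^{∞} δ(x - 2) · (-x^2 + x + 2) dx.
0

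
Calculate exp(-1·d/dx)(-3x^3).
- 3 x^{3} + 9 x^{2} - 9 x + 3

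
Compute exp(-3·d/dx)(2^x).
2^{x - 3}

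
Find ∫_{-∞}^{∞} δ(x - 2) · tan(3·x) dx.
\tan{\left(6 \right)}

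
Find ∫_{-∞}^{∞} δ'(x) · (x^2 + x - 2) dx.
-1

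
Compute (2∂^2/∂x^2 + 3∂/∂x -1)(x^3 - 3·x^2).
- x^{3} + 12 x^{2} - 6 x - 12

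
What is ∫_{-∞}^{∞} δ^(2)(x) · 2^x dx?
\log{\left(2 \right)}^{2}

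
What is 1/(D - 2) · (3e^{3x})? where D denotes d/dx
3 e^{3 x}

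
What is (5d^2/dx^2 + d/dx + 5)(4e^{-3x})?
188 e^{- 3 x}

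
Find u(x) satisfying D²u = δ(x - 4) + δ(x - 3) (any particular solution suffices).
\frac{|x - 4|}{2} + \frac{|x - 3|}{2}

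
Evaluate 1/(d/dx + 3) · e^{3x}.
\frac{e^{3 x}}{6}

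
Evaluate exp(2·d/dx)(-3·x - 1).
- 3 x - 7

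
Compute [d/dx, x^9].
9 x^{8}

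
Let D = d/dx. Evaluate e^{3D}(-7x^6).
- 7 x^{6} - 126 x^{5} - 945 x^{4} - 3780 x^{3} - 8505 x^{2} - 10206 x - 5103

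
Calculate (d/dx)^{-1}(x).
\frac{x^{2}}{2}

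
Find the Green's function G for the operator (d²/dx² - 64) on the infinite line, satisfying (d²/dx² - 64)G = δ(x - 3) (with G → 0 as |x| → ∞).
-\frac{e^{-8|x - 3|}}{16}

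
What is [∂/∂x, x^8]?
8 x^{7}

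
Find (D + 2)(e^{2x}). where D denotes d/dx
4 e^{2 x}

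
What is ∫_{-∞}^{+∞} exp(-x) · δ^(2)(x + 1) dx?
e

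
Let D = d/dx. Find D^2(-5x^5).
- 100 x^{3}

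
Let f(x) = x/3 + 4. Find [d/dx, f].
\frac{1}{3}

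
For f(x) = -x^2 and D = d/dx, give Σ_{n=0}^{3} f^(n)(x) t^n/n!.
- t^{2} - 2 t x - x^{2}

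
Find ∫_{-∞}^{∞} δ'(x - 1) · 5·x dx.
-5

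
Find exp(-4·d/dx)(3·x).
3 x - 12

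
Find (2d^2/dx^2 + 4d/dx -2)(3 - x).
2 x - 10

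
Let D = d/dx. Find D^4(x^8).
1680 x^{4}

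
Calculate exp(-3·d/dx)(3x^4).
3 x^{4} - 36 x^{3} + 162 x^{2} - 324 x + 243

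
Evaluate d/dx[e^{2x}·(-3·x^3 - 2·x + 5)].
\left(- 6 x^{3} - 9 x^{2} - 4 x + 8\right) e^{2 x}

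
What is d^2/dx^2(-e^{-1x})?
- e^{- x}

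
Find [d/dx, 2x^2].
4 x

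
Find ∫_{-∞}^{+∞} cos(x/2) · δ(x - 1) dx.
\cos{\left(\frac{1}{2} \right)}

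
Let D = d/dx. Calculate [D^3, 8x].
24D^{2}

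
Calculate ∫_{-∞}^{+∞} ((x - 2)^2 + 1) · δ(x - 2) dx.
1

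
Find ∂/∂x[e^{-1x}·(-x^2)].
x \left(x - 2\right) e^{- x}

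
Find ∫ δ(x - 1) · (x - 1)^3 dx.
0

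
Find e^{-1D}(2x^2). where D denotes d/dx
2 x^{2} - 4 x + 2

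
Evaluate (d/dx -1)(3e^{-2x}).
- 9 e^{- 2 x}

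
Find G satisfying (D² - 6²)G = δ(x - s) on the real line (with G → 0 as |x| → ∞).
-\frac{e^{-6|x-s|}}{12}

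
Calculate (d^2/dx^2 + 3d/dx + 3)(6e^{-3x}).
18 e^{- 3 x}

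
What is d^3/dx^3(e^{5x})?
125 e^{5 x}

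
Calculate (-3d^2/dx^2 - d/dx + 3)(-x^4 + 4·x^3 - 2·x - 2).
- 3 x^{4} + 16 x^{3} + 24 x^{2} - 78 x - 4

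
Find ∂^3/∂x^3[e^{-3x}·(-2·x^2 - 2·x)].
18 \left(3 x^{2} - 3 x - 1\right) e^{- 3 x}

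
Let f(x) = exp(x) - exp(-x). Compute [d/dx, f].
2 \cosh{\left(x \right)}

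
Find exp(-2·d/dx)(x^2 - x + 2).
x^{2} - 5 x + 8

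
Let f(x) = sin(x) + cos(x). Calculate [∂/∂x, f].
- \sin{\left(x \right)} + \cos{\left(x \right)}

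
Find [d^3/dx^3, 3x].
9\frac{d^{2}}{dx^{2}}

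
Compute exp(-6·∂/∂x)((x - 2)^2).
x^{2} - 16 x + 64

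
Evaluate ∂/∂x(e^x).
e^{x}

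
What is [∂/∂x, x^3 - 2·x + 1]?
3 x^{2} - 2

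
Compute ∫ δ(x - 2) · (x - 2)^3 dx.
0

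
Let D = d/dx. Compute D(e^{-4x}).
- 4 e^{- 4 x}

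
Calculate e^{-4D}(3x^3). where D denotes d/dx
3 x^{3} - 36 x^{2} + 144 x - 192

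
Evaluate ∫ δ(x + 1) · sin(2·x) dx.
- \sin{\left(2 \right)}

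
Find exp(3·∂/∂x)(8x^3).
8 x^{3} + 72 x^{2} + 216 x + 216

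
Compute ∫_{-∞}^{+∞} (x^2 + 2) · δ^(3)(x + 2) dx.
0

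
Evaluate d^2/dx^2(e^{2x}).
4 e^{2 x}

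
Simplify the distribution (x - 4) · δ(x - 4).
0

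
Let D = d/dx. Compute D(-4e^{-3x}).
12 e^{- 3 x}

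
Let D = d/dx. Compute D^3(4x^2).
0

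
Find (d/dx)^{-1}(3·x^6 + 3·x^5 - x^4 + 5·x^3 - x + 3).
\frac{3 x^{7}}{7} + \frac{x^{6}}{2} - \frac{x^{5}}{5} + \frac{5 x^{4}}{4} - \frac{x^{2}}{2} + 3 x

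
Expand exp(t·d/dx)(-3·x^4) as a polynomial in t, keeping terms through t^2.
3 x^{2} \left(- 6 t^{2} - 4 t x - x^{2}\right)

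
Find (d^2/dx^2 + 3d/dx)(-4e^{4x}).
- 112 e^{4 x}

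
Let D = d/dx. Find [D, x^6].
6 x^{5}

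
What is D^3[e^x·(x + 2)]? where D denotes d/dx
\left(x + 5\right) e^{x}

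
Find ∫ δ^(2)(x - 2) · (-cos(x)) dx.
\cos{\left(2 \right)}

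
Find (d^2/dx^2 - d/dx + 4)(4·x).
16 x - 4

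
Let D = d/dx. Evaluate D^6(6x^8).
120960 x^{2}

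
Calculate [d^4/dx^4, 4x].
16\frac{d^{3}}{dx^{3}}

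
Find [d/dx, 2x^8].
16 x^{7}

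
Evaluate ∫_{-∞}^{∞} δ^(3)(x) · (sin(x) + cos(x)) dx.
1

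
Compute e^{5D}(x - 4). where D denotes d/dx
x + 1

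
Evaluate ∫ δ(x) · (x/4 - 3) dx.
-3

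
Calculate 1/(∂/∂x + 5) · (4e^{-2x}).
\frac{4 e^{- 2 x}}{3}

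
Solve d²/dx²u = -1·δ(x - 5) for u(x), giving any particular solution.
-\frac{|x - 5|}{2}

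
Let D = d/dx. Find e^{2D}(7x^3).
7 x^{3} + 42 x^{2} + 84 x + 56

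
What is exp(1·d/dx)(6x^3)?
6 x^{3} + 18 x^{2} + 18 x + 6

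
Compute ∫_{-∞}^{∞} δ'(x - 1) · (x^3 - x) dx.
-2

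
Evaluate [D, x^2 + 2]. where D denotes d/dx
2 x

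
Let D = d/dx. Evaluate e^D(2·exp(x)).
2 e^{x + 1}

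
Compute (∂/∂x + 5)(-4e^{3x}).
- 32 e^{3 x}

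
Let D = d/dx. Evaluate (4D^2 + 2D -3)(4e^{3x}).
156 e^{3 x}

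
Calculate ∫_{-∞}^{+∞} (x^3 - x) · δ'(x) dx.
1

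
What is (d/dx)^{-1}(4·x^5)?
\frac{2 x^{6}}{3}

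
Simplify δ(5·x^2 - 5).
\frac{\delta(x - 1) + \delta(x + 1)}{10}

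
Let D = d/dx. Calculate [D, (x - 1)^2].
2 x - 2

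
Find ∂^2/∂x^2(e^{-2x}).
4 e^{- 2 x}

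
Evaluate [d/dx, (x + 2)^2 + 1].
2 x + 4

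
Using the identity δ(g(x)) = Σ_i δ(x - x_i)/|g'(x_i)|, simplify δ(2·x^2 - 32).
\frac{\delta(x - 4) + \delta(x + 4)}{16}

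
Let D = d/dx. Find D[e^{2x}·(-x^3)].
x^{2} \left(- 2 x - 3\right) e^{2 x}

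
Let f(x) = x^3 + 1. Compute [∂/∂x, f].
3 x^{2}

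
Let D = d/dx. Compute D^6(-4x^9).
- 241920 x^{3}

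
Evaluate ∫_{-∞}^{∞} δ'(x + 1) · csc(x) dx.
\cot{\left(1 \right)} \csc{\left(1 \right)}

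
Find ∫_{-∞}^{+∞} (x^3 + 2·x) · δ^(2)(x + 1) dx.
-6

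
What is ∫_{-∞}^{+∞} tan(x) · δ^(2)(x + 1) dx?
- 2 \tan^{3}{\left(1 \right)} - 2 \tan{\left(1 \right)}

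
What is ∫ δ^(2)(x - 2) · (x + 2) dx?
0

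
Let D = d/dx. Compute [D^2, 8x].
16D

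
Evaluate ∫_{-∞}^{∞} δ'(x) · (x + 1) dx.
-1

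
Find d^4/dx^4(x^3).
0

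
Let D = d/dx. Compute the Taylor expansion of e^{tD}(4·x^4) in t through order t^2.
4 x^{2} \left(6 t^{2} + 4 t x + x^{2}\right)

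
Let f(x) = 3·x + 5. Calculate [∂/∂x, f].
3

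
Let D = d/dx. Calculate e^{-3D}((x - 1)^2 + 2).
x^{2} - 8 x + 18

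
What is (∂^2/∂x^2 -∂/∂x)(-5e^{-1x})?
- 10 e^{- x}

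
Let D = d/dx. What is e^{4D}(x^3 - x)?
x^{3} + 12 x^{2} + 47 x + 60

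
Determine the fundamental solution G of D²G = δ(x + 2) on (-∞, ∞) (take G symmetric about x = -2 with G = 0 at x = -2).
\frac{|x + 2|}{2}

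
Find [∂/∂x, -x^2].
- 2 x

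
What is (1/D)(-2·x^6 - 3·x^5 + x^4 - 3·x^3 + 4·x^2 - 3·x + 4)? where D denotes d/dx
- \frac{2 x^{7}}{7} - \frac{x^{6}}{2} + \frac{x^{5}}{5} - \frac{3 x^{4}}{4} + \frac{4 x^{3}}{3} - \frac{3 x^{2}}{2} + 4 x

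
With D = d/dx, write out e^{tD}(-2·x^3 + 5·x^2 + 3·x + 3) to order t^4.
- 2 t^{3} + t^{2} \left(5 - 6 x\right) + t \left(- 6 x^{2} + 10 x + 3\right) - 2 x^{3} + 5 x^{2} + 3 x + 3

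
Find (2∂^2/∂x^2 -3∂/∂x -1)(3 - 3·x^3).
3 x^{3} + 27 x^{2} - 36 x - 3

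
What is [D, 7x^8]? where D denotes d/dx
56 x^{7}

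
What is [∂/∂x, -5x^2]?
- 10 x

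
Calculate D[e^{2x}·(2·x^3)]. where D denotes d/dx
x^{2} \left(4 x + 6\right) e^{2 x}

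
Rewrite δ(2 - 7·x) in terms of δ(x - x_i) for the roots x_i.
\frac{\delta(x - 2/7)}{7}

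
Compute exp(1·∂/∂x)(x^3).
x^{3} + 3 x^{2} + 3 x + 1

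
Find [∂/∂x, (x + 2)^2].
2 x + 4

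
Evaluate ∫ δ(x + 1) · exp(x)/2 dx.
\frac{1}{2 e}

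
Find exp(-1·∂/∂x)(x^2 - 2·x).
x^{2} - 4 x + 3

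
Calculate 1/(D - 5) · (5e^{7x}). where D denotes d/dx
\frac{5 e^{7 x}}{2}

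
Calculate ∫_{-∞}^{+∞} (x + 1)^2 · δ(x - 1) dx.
4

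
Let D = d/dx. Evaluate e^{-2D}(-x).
2 - x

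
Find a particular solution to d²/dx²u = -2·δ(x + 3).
-|x + 3|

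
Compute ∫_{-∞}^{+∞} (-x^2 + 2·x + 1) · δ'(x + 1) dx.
-4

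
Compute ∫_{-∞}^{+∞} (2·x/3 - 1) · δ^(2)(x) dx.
0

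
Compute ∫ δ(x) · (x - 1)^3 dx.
-1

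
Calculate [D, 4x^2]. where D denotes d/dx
8 x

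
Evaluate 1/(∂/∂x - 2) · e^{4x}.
\frac{e^{4 x}}{2}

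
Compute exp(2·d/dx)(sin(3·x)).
\sin{\left(3 x + 6 \right)}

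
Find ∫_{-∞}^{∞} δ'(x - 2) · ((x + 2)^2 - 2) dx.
-8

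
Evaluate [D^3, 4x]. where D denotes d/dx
12D^{2}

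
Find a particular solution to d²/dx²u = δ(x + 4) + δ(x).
\frac{|x + 4|}{2} + \frac{|x|}{2}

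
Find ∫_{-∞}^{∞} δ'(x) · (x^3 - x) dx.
1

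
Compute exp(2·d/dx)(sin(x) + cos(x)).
\sqrt{2} \sin{\left(x + \frac{\pi}{4} + 2 \right)}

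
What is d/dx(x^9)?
9 x^{8}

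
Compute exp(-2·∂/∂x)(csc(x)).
\csc{\left(x - 2 \right)}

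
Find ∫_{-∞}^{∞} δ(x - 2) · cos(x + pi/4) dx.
\cos{\left(\frac{\pi}{4} + 2 \right)}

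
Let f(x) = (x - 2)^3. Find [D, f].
3 \left(x - 2\right)^{2}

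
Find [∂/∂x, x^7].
7 x^{6}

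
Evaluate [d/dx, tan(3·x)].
\frac{3}{\cos^{2}{\left(3 x \right)}}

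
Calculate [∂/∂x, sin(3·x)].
3 \cos{\left(3 x \right)}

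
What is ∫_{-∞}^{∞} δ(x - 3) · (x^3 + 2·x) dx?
33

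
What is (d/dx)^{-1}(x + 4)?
\frac{x^{2}}{2} + 4 x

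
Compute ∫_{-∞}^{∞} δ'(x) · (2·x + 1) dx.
-2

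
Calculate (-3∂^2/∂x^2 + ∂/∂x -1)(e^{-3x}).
- 31 e^{- 3 x}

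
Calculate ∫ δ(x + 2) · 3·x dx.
-6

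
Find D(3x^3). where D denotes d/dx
9 x^{2}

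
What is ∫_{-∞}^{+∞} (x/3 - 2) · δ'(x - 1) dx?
- \frac{1}{3}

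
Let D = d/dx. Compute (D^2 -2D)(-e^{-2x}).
- 8 e^{- 2 x}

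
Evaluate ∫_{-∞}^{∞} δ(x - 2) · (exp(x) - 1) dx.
-1 + e^{2}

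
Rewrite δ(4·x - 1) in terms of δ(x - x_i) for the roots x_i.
\frac{\delta(x - 1/4)}{4}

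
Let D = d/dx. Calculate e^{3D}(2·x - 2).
2 x + 4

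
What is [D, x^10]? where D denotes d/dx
10 x^{9}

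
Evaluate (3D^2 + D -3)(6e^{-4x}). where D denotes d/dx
246 e^{- 4 x}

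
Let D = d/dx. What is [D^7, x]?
7D^{6}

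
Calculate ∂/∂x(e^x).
e^{x}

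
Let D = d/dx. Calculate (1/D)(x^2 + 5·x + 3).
\frac{x^{3}}{3} + \frac{5 x^{2}}{2} + 3 x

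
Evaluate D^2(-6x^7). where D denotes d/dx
- 252 x^{5}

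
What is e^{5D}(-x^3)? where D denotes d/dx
- x^{3} - 15 x^{2} - 75 x - 125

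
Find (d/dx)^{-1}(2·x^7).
\frac{x^{8}}{4}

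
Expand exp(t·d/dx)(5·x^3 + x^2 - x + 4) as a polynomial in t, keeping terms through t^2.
t^{2} \left(15 x + 1\right) + t \left(15 x^{2} + 2 x - 1\right) + 5 x^{3} + x^{2} - x + 4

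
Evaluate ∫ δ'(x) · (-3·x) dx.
3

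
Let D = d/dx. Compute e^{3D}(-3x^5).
- 3 x^{5} - 45 x^{4} - 270 x^{3} - 810 x^{2} - 1215 x - 729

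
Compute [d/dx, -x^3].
- 3 x^{2}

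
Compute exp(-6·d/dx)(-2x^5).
- 2 x^{5} + 60 x^{4} - 720 x^{3} + 4320 x^{2} - 12960 x + 15552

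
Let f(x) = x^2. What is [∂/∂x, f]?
2 x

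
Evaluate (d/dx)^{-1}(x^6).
\frac{x^{7}}{7}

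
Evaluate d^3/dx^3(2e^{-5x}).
- 250 e^{- 5 x}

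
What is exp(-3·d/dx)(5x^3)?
5 x^{3} - 45 x^{2} + 135 x - 135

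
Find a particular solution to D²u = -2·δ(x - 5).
-|x - 5|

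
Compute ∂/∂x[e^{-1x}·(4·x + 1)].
\left(3 - 4 x\right) e^{- x}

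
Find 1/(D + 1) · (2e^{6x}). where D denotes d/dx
\frac{2 e^{6 x}}{7}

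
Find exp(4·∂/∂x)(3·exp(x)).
3 e^{x + 4}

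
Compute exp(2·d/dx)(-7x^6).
- 7 x^{6} - 84 x^{5} - 420 x^{4} - 1120 x^{3} - 1680 x^{2} - 1344 x - 448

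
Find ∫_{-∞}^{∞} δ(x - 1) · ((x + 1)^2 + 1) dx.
5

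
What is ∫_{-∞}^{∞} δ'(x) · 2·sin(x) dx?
-2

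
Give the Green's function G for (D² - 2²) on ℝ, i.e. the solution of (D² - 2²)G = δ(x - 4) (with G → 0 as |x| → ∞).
-\frac{e^{-2|x - 4|}}{4}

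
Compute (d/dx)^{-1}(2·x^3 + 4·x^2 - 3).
\frac{x^{4}}{2} + \frac{4 x^{3}}{3} - 3 x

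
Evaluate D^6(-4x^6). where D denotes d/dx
-2880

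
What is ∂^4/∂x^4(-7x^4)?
-168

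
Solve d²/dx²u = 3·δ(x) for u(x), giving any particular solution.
\frac{3|x|}{2}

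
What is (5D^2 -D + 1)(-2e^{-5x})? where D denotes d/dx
- 262 e^{- 5 x}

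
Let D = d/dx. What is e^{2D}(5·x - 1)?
5 x + 9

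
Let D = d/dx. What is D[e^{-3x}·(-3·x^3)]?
9 x^{2} \left(x - 1\right) e^{- 3 x}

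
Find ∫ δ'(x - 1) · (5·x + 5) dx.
-5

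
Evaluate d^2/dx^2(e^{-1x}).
e^{- x}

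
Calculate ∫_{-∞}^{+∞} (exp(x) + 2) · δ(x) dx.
3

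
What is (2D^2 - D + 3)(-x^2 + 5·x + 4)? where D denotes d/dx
- 3 x^{2} + 17 x + 3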